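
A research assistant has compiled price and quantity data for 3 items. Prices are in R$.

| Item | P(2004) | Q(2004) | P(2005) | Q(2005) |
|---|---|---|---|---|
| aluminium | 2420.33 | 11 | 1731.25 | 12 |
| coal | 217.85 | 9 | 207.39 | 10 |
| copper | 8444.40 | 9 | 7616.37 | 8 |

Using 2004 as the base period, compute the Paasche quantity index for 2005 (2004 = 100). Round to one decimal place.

Paasche quantity index uses current-period prices as weights.
ΣP(2005)·Q(2005) = 1731.25×12 + 207.39×10 + 7616.37×8 = 20775 + 2073.9 + 60930.96 = 83779.86
ΣP(2005)·Q(2004) = 1731.25×11 + 207.39×9 + 7616.37×9 = 19043.75 + 1866.51 + 68547.33 = 89457.59
Index = 83779.86 / 89457.59 × 100 = 93.6532

93.7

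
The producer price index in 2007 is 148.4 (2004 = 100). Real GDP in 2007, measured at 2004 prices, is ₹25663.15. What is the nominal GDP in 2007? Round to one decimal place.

38084.1

Nominal = Real × (Index/100) = 25663.15 × (148.4/100)
        = 25663.15 × 1.484 = 38084.1146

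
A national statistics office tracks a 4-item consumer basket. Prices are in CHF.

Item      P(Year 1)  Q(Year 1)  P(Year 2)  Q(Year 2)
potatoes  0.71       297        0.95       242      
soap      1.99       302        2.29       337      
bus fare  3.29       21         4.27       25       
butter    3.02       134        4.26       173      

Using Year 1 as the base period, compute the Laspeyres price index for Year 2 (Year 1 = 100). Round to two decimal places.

Laspeyres price index uses base-period quantities as weights.
ΣP(Year 2)·Q(Year 1) = 0.95×297 + 2.29×302 + 4.27×21 + 4.26×134 = 282.15 + 691.58 + 89.67 + 570.84 = 1634.24
ΣP(Year 1)·Q(Year 1) = 0.71×297 + 1.99×302 + 3.29×21 + 3.02×134 = 210.87 + 600.98 + 69.09 + 404.68 = 1285.62
Index = 1634.24 / 1285.62 × 100 = 127.1169

127.12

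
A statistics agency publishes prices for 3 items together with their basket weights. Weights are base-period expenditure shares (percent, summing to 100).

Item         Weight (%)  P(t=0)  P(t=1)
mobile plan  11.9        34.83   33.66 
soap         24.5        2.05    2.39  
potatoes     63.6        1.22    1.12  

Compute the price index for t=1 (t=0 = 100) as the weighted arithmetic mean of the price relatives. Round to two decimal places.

98.45

mobile plan: 11.9 × (33.66/34.83) = 11.9 × 0.966408 = 11.5003
soap: 24.5 × (2.39/2.05) = 24.5 × 1.165854 = 28.5634
potatoes: 63.6 × (1.12/1.22) = 63.6 × 0.918033 = 58.3869
Index = Σ wᵢ·(p₁ᵢ/p₀ᵢ) = 11.5003 + 28.5634 + 58.3869 = 98.4506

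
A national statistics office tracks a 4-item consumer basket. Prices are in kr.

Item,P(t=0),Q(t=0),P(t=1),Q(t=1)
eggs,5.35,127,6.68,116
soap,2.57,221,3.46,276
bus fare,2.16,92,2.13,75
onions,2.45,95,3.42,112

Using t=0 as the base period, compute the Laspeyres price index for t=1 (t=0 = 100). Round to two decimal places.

127.10

Laspeyres price index uses base-period quantities as weights.
ΣP(t=1)·Q(t=0) = 6.68×127 + 3.46×221 + 2.13×92 + 3.42×95 = 848.36 + 764.66 + 195.96 + 324.9 = 2133.88
ΣP(t=0)·Q(t=0) = 5.35×127 + 2.57×221 + 2.16×92 + 2.45×95 = 679.45 + 567.97 + 198.72 + 232.75 = 1678.89
Index = 2133.88 / 1678.89 × 100 = 127.1006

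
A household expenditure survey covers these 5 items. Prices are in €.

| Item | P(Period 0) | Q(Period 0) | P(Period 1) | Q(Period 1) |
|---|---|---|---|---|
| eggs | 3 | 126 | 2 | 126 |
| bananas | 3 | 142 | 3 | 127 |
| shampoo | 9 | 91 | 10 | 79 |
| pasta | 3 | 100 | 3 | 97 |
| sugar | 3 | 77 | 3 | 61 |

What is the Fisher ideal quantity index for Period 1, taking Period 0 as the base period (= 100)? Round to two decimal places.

Laspeyres component (base-period weights):
ΣP(Period 0)Q(Period 1) = 3×126 + 3×127 + 9×79 + 3×97 + 3×61 = 378 + 381 + 711 + 291 + 183 = 1944
ΣP(Period 0)Q(Period 0) = 3×126 + 3×142 + 9×91 + 3×100 + 3×77 = 378 + 426 + 819 + 300 + 231 = 2154
L = 1944 / 2154 × 100 = 90.2507
Paasche component (current-period weights):
ΣP(Period 1)Q(Period 1) = 2×126 + 3×127 + 10×79 + 3×97 + 3×61 = 252 + 381 + 790 + 291 + 183 = 1897
ΣP(Period 1)Q(Period 0) = 2×126 + 3×142 + 10×91 + 3×100 + 3×77 = 252 + 426 + 910 + 300 + 231 = 2119
P = 1897 / 2119 × 100 = 89.5234
Fisher = √(L × P) = √(90.2507 × 89.5234) = 89.8863

89.89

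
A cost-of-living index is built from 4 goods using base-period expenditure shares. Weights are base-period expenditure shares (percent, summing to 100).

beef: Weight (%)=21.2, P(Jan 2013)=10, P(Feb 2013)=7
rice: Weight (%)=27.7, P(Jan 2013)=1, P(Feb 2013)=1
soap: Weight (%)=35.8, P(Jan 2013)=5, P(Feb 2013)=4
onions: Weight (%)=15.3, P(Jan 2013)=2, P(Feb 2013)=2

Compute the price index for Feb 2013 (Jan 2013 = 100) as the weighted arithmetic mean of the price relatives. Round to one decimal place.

beef: 21.2 × (7/10) = 21.2 × 0.700000 = 14.8400
rice: 27.7 × (1/1) = 27.7 × 1.000000 = 27.7000
soap: 35.8 × (4/5) = 35.8 × 0.800000 = 28.6400
onions: 15.3 × (2/2) = 15.3 × 1.000000 = 15.3000
Index = Σ wᵢ·(p₁ᵢ/p₀ᵢ) = 14.8400 + 27.7000 + 28.6400 + 15.3000 = 86.4800

86.5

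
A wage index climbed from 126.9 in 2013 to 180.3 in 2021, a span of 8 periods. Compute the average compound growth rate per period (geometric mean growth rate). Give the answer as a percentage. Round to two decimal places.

Growth factor = (180.3/126.9)^(1/8) = (1.420804)^(1/8) = 1.044881
Growth rate = 1.044881 − 1 = 0.044881 = 4.4881%

4.49%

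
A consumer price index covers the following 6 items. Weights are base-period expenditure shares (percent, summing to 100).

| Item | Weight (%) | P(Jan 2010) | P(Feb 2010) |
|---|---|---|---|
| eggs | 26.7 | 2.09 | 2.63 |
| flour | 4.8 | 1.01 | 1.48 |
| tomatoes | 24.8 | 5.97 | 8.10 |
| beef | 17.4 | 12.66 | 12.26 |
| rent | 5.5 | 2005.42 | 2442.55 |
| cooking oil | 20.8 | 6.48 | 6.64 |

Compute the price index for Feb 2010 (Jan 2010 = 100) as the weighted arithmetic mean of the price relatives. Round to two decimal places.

eggs: 26.7 × (2.63/2.09) = 26.7 × 1.258373 = 33.5986
flour: 4.8 × (1.48/1.01) = 4.8 × 1.465347 = 7.0337
tomatoes: 24.8 × (8.10/5.97) = 24.8 × 1.356784 = 33.6482
beef: 17.4 × (12.26/12.66) = 17.4 × 0.968404 = 16.8502
rent: 5.5 × (2442.55/2005.42) = 5.5 × 1.217974 = 6.6989
cooking oil: 20.8 × (6.64/6.48) = 20.8 × 1.024691 = 21.3136
Index = Σ wᵢ·(p₁ᵢ/p₀ᵢ) = 33.5986 + 7.0337 + 33.6482 + 16.8502 + 6.6989 + 21.3136 = 119.1431

119.14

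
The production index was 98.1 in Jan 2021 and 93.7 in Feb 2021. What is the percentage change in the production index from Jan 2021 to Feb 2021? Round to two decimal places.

Change = (93.7 − 98.1) / 98.1 × 100
       = -4.4 / 98.1 × 100 = -4.4852%

-4.49%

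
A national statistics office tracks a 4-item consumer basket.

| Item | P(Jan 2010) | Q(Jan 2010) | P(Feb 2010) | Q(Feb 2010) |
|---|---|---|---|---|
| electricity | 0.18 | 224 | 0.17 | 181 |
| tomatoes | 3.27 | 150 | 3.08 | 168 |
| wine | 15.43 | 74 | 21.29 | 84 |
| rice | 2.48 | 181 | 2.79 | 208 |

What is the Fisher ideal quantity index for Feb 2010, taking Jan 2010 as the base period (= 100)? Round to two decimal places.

112.94

Laspeyres component (base-period weights):
ΣP(Jan 2010)Q(Feb 2010) = 0.18×181 + 3.27×168 + 15.43×84 + 2.48×208 = 32.58 + 549.36 + 1296.12 + 515.84 = 2393.9
ΣP(Jan 2010)Q(Jan 2010) = 0.18×224 + 3.27×150 + 15.43×74 + 2.48×181 = 40.32 + 490.5 + 1141.82 + 448.88 = 2121.52
L = 2393.9 / 2121.52 × 100 = 112.8389
Paasche component (current-period weights):
ΣP(Feb 2010)Q(Feb 2010) = 0.17×181 + 3.08×168 + 21.29×84 + 2.79×208 = 30.77 + 517.44 + 1788.36 + 580.32 = 2916.89
ΣP(Feb 2010)Q(Jan 2010) = 0.17×224 + 3.08×150 + 21.29×74 + 2.79×181 = 38.08 + 462 + 1575.46 + 504.99 = 2580.53
P = 2916.89 / 2580.53 × 100 = 113.0345
Fisher = √(L × P) = √(112.8389 × 113.0345) = 112.9367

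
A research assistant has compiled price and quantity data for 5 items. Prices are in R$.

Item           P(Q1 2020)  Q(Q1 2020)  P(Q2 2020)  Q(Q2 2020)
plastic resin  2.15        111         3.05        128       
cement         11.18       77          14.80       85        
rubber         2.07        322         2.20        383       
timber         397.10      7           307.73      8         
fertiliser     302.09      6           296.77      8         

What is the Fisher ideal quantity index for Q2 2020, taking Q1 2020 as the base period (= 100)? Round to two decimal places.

Laspeyres component (base-period weights):
ΣP(Q1 2020)Q(Q2 2020) = 2.15×128 + 11.18×85 + 2.07×383 + 397.10×8 + 302.09×8 = 275.2 + 950.3 + 792.81 + 3176.8 + 2416.72 = 7611.83
ΣP(Q1 2020)Q(Q1 2020) = 2.15×111 + 11.18×77 + 2.07×322 + 397.10×7 + 302.09×6 = 238.65 + 860.86 + 666.54 + 2779.7 + 1812.54 = 6358.29
L = 7611.83 / 6358.29 × 100 = 119.7150
Paasche component (current-period weights):
ΣP(Q2 2020)Q(Q2 2020) = 3.05×128 + 14.80×85 + 2.20×383 + 307.73×8 + 296.77×8 = 390.4 + 1258 + 842.6 + 2461.84 + 2374.16 = 7327
ΣP(Q2 2020)Q(Q1 2020) = 3.05×111 + 14.80×77 + 2.20×322 + 307.73×7 + 296.77×6 = 338.55 + 1139.6 + 708.4 + 2154.11 + 1780.62 = 6121.28
P = 7327 / 6121.28 × 100 = 119.6972
Fisher = √(L × P) = √(119.7150 × 119.6972) = 119.7061

119.71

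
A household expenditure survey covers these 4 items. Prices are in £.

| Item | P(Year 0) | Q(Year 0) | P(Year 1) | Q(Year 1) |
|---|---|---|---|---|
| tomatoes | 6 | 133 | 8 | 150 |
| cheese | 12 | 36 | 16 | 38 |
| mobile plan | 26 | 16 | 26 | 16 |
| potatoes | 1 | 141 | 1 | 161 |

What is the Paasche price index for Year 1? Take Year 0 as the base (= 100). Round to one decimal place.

123.4

Paasche price index uses current-period quantities as weights.
ΣP(Year 1)·Q(Year 1) = 8×150 + 16×38 + 26×16 + 1×161 = 1200 + 608 + 416 + 161 = 2385
ΣP(Year 0)·Q(Year 1) = 6×150 + 12×38 + 26×16 + 1×161 = 900 + 456 + 416 + 161 = 1933
Index = 2385 / 1933 × 100 = 123.3833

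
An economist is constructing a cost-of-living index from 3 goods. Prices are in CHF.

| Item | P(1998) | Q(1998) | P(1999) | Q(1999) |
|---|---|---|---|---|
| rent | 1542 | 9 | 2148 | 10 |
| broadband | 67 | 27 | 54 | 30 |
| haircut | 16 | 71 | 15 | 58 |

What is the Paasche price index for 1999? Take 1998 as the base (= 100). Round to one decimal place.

Paasche price index uses current-period quantities as weights.
ΣP(1999)·Q(1999) = 2148×10 + 54×30 + 15×58 = 21480 + 1620 + 870 = 23970
ΣP(1998)·Q(1999) = 1542×10 + 67×30 + 16×58 = 15420 + 2010 + 928 = 18358
Index = 23970 / 18358 × 100 = 130.5698

130.6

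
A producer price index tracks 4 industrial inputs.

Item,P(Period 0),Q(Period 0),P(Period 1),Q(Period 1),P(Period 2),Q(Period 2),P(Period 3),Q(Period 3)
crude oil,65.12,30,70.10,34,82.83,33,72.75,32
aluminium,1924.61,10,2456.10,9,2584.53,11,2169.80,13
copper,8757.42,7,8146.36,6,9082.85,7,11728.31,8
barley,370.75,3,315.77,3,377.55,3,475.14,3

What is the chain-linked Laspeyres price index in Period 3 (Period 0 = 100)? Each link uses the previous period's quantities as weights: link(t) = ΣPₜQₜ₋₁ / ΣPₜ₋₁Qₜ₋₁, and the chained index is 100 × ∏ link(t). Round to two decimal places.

127.45

Link Period 0→Period 1:
ΣP(Period 1)Q(Period 0) = 70.10×30 + 2456.10×10 + 8146.36×7 + 315.77×3 = 2103 + 24561 + 57024.52 + 947.31 = 84635.83
ΣP(Period 0)Q(Period 0) = 65.12×30 + 1924.61×10 + 8757.42×7 + 370.75×3 = 1953.6 + 19246.1 + 61301.94 + 1112.25 = 83613.89
link = 84635.83/83613.89 = 1.012222
Link Period 1→Period 2:
ΣP(Period 2)Q(Period 1) = 82.83×34 + 2584.53×9 + 9082.85×6 + 377.55×3 = 2816.22 + 23260.77 + 54497.1 + 1132.65 = 81706.74
ΣP(Period 1)Q(Period 1) = 70.10×34 + 2456.10×9 + 8146.36×6 + 315.77×3 = 2383.4 + 22104.9 + 48878.16 + 947.31 = 74313.77
link = 81706.74/74313.77 = 1.099483
Link Period 2→Period 3:
ΣP(Period 3)Q(Period 2) = 72.75×33 + 2169.80×11 + 11728.31×7 + 475.14×3 = 2400.75 + 23867.8 + 82098.17 + 1425.42 = 109792.14
ΣP(Period 2)Q(Period 2) = 82.83×33 + 2584.53×11 + 9082.85×7 + 377.55×3 = 2733.39 + 28429.83 + 63579.95 + 1132.65 = 95875.82
link = 109792.14/95875.82 = 1.145149
Chained index = 100 × 1.012222 × 1.099483 × 1.145149 = 127.4461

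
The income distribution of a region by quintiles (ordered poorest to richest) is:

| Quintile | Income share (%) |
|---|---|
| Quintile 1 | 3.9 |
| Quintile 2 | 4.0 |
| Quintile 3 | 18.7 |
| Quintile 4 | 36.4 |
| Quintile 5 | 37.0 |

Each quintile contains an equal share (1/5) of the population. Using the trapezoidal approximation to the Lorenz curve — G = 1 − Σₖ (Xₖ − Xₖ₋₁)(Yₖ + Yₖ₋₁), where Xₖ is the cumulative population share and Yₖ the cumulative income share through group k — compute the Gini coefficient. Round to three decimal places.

Cumulative income shares Yₖ: 0.0390, 0.0790, 0.2660, 0.6300, 1.0000
Σ (Xₖ−Xₖ₋₁)(Yₖ+Yₖ₋₁) = (1/5)(0.0390+0.0000) + (1/5)(0.0790+0.0390) + (1/5)(0.2660+0.0790) + (1/5)(0.6300+0.2660) + (1/5)(1.0000+0.6300)
  = 0.0078 + 0.0236 + 0.0690 + 0.1792 + 0.3260 = 0.6056
G = 1 − 0.6056 = 0.3944

0.394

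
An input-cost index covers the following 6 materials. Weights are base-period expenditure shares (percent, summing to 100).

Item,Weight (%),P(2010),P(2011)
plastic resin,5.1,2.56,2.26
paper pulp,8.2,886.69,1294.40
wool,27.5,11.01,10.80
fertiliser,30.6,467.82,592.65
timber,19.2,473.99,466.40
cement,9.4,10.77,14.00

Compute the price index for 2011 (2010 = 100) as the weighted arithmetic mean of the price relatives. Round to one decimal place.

plastic resin: 5.1 × (2.26/2.56) = 5.1 × 0.882812 = 4.5023
paper pulp: 8.2 × (1294.40/886.69) = 8.2 × 1.459811 = 11.9705
wool: 27.5 × (10.80/11.01) = 27.5 × 0.980926 = 26.9755
fertiliser: 30.6 × (592.65/467.82) = 30.6 × 1.266833 = 38.7651
timber: 19.2 × (466.40/473.99) = 19.2 × 0.983987 = 18.8926
cement: 9.4 × (14.00/10.77) = 9.4 × 1.299907 = 12.2191
Index = Σ wᵢ·(p₁ᵢ/p₀ᵢ) = 4.5023 + 11.9705 + 26.9755 + 38.7651 + 18.8926 + 12.2191 = 113.3251

113.3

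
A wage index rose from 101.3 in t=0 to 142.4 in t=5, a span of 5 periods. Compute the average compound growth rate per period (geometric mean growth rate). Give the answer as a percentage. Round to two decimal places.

7.05%

Growth factor = (142.4/101.3)^(1/5) = (1.405726)^(1/5) = 1.070484
Growth rate = 1.070484 − 1 = 0.070484 = 7.0484%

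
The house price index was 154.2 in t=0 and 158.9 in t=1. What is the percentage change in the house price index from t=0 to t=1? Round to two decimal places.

3.05%

Change = (158.9 − 154.2) / 154.2 × 100
       = 4.7 / 154.2 × 100 = 3.0480%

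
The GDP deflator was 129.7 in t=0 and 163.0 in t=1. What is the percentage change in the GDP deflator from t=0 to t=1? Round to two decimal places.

25.67%

Change = (163.0 − 129.7) / 129.7 × 100
       = 33.3 / 129.7 × 100 = 25.6746%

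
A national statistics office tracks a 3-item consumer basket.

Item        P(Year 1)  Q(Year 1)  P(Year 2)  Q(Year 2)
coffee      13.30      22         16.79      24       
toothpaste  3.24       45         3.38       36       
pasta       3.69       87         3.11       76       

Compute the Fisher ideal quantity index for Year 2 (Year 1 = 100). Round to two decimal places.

Laspeyres component (base-period weights):
ΣP(Year 1)Q(Year 2) = 13.30×24 + 3.24×36 + 3.69×76 = 319.2 + 116.64 + 280.44 = 716.28
ΣP(Year 1)Q(Year 1) = 13.30×22 + 3.24×45 + 3.69×87 = 292.6 + 145.8 + 321.03 = 759.43
L = 716.28 / 759.43 × 100 = 94.3181
Paasche component (current-period weights):
ΣP(Year 2)Q(Year 2) = 16.79×24 + 3.38×36 + 3.11×76 = 402.96 + 121.68 + 236.36 = 761
ΣP(Year 2)Q(Year 1) = 16.79×22 + 3.38×45 + 3.11×87 = 369.38 + 152.1 + 270.57 = 792.05
P = 761 / 792.05 × 100 = 96.0798
Fisher = √(L × P) = √(94.3181 × 96.0798) = 95.1949

95.19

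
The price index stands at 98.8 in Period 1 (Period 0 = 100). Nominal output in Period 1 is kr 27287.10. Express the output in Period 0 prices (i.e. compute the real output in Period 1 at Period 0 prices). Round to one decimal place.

Real = Nominal ÷ (Index/100) = 27287.10 ÷ (98.8/100)
     = 27287.10 ÷ 0.988 = 27618.5223

27618.5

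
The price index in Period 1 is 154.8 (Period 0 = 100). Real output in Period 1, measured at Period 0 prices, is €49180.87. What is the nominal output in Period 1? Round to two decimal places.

76131.99

Nominal = Real × (Index/100) = 49180.87 × (154.8/100)
        = 49180.87 × 1.548 = 76131.9868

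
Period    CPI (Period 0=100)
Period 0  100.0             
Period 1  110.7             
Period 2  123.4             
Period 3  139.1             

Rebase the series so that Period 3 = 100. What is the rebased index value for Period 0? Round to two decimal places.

Rebased(Period 0) = 100.0 / 139.1 × 100 = 71.8907

71.89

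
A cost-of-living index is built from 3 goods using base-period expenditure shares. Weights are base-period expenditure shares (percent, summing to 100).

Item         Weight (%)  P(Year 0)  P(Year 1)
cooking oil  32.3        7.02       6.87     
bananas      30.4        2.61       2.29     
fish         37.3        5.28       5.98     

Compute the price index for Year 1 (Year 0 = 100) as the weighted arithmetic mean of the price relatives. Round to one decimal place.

cooking oil: 32.3 × (6.87/7.02) = 32.3 × 0.978632 = 31.6098
bananas: 30.4 × (2.29/2.61) = 30.4 × 0.877395 = 26.6728
fish: 37.3 × (5.98/5.28) = 37.3 × 1.132576 = 42.2451
Index = Σ wᵢ·(p₁ᵢ/p₀ᵢ) = 31.6098 + 26.6728 + 42.2451 = 100.5277

100.5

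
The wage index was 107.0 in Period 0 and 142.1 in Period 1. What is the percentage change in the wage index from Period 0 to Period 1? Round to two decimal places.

32.80%

Change = (142.1 − 107.0) / 107.0 × 100
       = 35.1 / 107.0 × 100 = 32.8037%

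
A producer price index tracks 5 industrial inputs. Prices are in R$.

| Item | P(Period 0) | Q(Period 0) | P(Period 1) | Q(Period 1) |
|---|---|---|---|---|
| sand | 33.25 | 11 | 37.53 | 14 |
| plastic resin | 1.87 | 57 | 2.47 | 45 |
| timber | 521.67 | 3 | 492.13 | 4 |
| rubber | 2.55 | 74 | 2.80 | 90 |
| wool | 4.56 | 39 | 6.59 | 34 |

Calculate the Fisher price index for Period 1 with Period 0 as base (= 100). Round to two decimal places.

Laspeyres component (base-period weights):
ΣP(Period 1)Q(Period 0) = 37.53×11 + 2.47×57 + 492.13×3 + 2.80×74 + 6.59×39 = 412.83 + 140.79 + 1476.39 + 207.2 + 257.01 = 2494.22
ΣP(Period 0)Q(Period 0) = 33.25×11 + 1.87×57 + 521.67×3 + 2.55×74 + 4.56×39 = 365.75 + 106.59 + 1565.01 + 188.7 + 177.84 = 2403.89
L = 2494.22 / 2403.89 × 100 = 103.7577
Paasche component (current-period weights):
ΣP(Period 1)Q(Period 1) = 37.53×14 + 2.47×45 + 492.13×4 + 2.80×90 + 6.59×34 = 525.42 + 111.15 + 1968.52 + 252 + 224.06 = 3081.15
ΣP(Period 0)Q(Period 1) = 33.25×14 + 1.87×45 + 521.67×4 + 2.55×90 + 4.56×34 = 465.5 + 84.15 + 2086.68 + 229.5 + 155.04 = 3020.87
P = 3081.15 / 3020.87 × 100 = 101.9955
Fisher = √(L × P) = √(103.7577 × 101.9955) = 102.8728

102.87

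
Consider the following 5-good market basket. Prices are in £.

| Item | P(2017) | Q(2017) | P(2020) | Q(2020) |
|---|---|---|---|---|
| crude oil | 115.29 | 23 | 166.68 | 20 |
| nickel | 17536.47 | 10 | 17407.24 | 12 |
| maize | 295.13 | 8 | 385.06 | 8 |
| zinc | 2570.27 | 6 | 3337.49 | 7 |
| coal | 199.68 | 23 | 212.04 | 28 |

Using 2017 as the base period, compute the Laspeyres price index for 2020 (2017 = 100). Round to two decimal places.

102.74

Laspeyres price index uses base-period quantities as weights.
ΣP(2020)·Q(2017) = 166.68×23 + 17407.24×10 + 385.06×8 + 3337.49×6 + 212.04×23 = 3833.64 + 174072.4 + 3080.48 + 20024.94 + 4876.92 = 205888.38
ΣP(2017)·Q(2017) = 115.29×23 + 17536.47×10 + 295.13×8 + 2570.27×6 + 199.68×23 = 2651.67 + 175364.7 + 2361.04 + 15421.62 + 4592.64 = 200391.67
Index = 205888.38 / 200391.67 × 100 = 102.7430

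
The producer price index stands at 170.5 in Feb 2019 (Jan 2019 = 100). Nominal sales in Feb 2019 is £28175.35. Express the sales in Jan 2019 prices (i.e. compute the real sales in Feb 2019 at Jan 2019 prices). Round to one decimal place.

16525.1

Real = Nominal ÷ (Index/100) = 28175.35 ÷ (170.5/100)
     = 28175.35 ÷ 1.705 = 16525.1320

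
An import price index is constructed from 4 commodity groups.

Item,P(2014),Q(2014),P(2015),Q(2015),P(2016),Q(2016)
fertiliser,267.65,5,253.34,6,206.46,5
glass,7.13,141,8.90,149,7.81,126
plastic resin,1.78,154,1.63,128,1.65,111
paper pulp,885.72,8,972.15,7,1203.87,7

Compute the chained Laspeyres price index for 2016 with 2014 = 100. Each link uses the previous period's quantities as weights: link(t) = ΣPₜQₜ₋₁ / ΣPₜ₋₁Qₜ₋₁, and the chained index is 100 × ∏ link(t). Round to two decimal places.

Link 2014→2015:
ΣP(2015)Q(2014) = 253.34×5 + 8.90×141 + 1.63×154 + 972.15×8 = 1266.7 + 1254.9 + 251.02 + 7777.2 = 10549.82
ΣP(2014)Q(2014) = 267.65×5 + 7.13×141 + 1.78×154 + 885.72×8 = 1338.25 + 1005.33 + 274.12 + 7085.76 = 9703.46
link = 10549.82/9703.46 = 1.087222
Link 2015→2016:
ΣP(2016)Q(2015) = 206.46×6 + 7.81×149 + 1.65×128 + 1203.87×7 = 1238.76 + 1163.69 + 211.2 + 8427.09 = 11040.74
ΣP(2015)Q(2015) = 253.34×6 + 8.90×149 + 1.63×128 + 972.15×7 = 1520.04 + 1326.1 + 208.64 + 6805.05 = 9859.83
link = 11040.74/9859.83 = 1.119770
Chained index = 100 × 1.087222 × 1.119770 = 121.7439

121.74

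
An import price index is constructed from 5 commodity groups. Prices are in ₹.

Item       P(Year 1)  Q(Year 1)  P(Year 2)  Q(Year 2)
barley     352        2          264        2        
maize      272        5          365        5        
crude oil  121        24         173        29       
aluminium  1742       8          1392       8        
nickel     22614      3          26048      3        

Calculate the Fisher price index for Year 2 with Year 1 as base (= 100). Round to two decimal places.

Laspeyres component (base-period weights):
ΣP(Year 2)Q(Year 1) = 264×2 + 365×5 + 173×24 + 1392×8 + 26048×3 = 528 + 1825 + 4152 + 11136 + 78144 = 95785
ΣP(Year 1)Q(Year 1) = 352×2 + 272×5 + 121×24 + 1742×8 + 22614×3 = 704 + 1360 + 2904 + 13936 + 67842 = 86746
L = 95785 / 86746 × 100 = 110.4201
Paasche component (current-period weights):
ΣP(Year 2)Q(Year 2) = 264×2 + 365×5 + 173×29 + 1392×8 + 26048×3 = 528 + 1825 + 5017 + 11136 + 78144 = 96650
ΣP(Year 1)Q(Year 2) = 352×2 + 272×5 + 121×29 + 1742×8 + 22614×3 = 704 + 1360 + 3509 + 13936 + 67842 = 87351
P = 96650 / 87351 × 100 = 110.6456
Fisher = √(L × P) = √(110.4201 × 110.6456) = 110.5328

110.53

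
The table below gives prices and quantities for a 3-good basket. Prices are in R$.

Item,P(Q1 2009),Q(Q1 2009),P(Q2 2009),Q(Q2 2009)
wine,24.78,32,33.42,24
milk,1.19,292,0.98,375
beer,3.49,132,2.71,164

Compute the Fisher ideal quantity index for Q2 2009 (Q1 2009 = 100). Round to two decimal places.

97.43

Laspeyres component (base-period weights):
ΣP(Q1 2009)Q(Q2 2009) = 24.78×24 + 1.19×375 + 3.49×164 = 594.72 + 446.25 + 572.36 = 1613.33
ΣP(Q1 2009)Q(Q1 2009) = 24.78×32 + 1.19×292 + 3.49×132 = 792.96 + 347.48 + 460.68 = 1601.12
L = 1613.33 / 1601.12 × 100 = 100.7626
Paasche component (current-period weights):
ΣP(Q2 2009)Q(Q2 2009) = 33.42×24 + 0.98×375 + 2.71×164 = 802.08 + 367.5 + 444.44 = 1614.02
ΣP(Q2 2009)Q(Q1 2009) = 33.42×32 + 0.98×292 + 2.71×132 = 1069.44 + 286.16 + 357.72 = 1713.32
P = 1614.02 / 1713.32 × 100 = 94.2042
Fisher = √(L × P) = √(100.7626 × 94.2042) = 97.4282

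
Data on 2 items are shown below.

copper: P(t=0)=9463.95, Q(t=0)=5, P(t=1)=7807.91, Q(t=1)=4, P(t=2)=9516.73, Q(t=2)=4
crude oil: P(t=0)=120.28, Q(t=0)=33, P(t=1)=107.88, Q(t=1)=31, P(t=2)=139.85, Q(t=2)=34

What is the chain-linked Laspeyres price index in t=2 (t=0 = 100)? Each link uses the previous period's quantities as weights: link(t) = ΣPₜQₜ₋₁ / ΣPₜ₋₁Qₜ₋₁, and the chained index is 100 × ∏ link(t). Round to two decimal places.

Link t=0→t=1:
ΣP(t=1)Q(t=0) = 7807.91×5 + 107.88×33 = 39039.55 + 3560.04 = 42599.59
ΣP(t=0)Q(t=0) = 9463.95×5 + 120.28×33 = 47319.75 + 3969.24 = 51288.99
link = 42599.59/51288.99 = 0.830580
Link t=1→t=2:
ΣP(t=2)Q(t=1) = 9516.73×4 + 139.85×31 = 38066.92 + 4335.35 = 42402.27
ΣP(t=1)Q(t=1) = 7807.91×4 + 107.88×31 = 31231.64 + 3344.28 = 34575.92
link = 42402.27/34575.92 = 1.226353
Chained index = 100 × 0.830580 × 1.226353 = 101.8583

101.86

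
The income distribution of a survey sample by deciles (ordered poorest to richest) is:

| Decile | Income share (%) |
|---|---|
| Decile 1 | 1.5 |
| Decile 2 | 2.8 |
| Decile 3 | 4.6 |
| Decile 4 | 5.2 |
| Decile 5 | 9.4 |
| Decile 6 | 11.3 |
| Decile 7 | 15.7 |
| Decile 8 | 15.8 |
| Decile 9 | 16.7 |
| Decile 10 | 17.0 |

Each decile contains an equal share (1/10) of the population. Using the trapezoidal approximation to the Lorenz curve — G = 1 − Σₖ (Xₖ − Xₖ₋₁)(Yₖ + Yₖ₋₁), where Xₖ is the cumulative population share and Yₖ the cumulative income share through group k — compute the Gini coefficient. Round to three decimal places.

Cumulative income shares Yₖ: 0.0150, 0.0430, 0.0890, 0.1410, 0.2350, 0.3480, 0.5050, 0.6630, 0.8300, 1.0000
Σ (Xₖ−Xₖ₋₁)(Yₖ+Yₖ₋₁) = (1/10)(0.0150+0.0000) + (1/10)(0.0430+0.0150) + (1/10)(0.0890+0.0430) + (1/10)(0.1410+0.0890) + (1/10)(0.2350+0.1410) + (1/10)(0.3480+0.2350) + (1/10)(0.5050+0.3480) + (1/10)(0.6630+0.5050) + (1/10)(0.8300+0.6630) + (1/10)(1.0000+0.8300)
  = 0.0015 + 0.0058 + 0.0132 + 0.0230 + 0.0376 + 0.0583 + 0.0853 + 0.1168 + 0.1493 + 0.1830 = 0.6738
G = 1 − 0.6738 = 0.3262

0.326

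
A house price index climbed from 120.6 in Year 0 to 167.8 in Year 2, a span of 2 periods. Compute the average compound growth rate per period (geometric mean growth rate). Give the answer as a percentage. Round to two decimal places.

17.96%

Growth factor = (167.8/120.6)^(1/2) = (1.391376)^(1/2) = 1.179566
Growth rate = 1.179566 − 1 = 0.179566 = 17.9566%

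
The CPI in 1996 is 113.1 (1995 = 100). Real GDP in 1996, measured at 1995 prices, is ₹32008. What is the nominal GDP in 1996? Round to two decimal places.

36201.05

Nominal = Real × (Index/100) = 32008 × (113.1/100)
        = 32008 × 1.131 = 36201.0480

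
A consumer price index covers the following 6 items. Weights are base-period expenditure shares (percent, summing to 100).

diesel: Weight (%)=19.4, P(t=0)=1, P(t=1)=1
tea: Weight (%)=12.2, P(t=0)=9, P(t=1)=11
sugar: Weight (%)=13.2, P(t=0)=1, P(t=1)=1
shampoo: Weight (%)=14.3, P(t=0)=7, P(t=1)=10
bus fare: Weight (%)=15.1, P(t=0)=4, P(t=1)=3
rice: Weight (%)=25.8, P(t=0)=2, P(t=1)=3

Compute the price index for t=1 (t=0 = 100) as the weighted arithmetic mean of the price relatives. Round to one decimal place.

diesel: 19.4 × (1/1) = 19.4 × 1.000000 = 19.4000
tea: 12.2 × (11/9) = 12.2 × 1.222222 = 14.9111
sugar: 13.2 × (1/1) = 13.2 × 1.000000 = 13.2000
shampoo: 14.3 × (10/7) = 14.3 × 1.428571 = 20.4286
bus fare: 15.1 × (3/4) = 15.1 × 0.750000 = 11.3250
rice: 25.8 × (3/2) = 25.8 × 1.500000 = 38.7000
Index = Σ wᵢ·(p₁ᵢ/p₀ᵢ) = 19.4000 + 14.9111 + 13.2000 + 20.4286 + 11.3250 + 38.7000 = 117.9647

118.0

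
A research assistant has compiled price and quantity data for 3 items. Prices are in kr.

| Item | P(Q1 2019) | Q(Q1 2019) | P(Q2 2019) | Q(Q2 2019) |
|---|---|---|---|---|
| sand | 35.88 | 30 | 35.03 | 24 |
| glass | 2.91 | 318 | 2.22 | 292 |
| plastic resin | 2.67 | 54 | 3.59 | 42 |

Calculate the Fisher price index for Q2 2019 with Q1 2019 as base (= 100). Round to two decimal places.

Laspeyres component (base-period weights):
ΣP(Q2 2019)Q(Q1 2019) = 35.03×30 + 2.22×318 + 3.59×54 = 1050.9 + 705.96 + 193.86 = 1950.72
ΣP(Q1 2019)Q(Q1 2019) = 35.88×30 + 2.91×318 + 2.67×54 = 1076.4 + 925.38 + 144.18 = 2145.96
L = 1950.72 / 2145.96 × 100 = 90.9020
Paasche component (current-period weights):
ΣP(Q2 2019)Q(Q2 2019) = 35.03×24 + 2.22×292 + 3.59×42 = 840.72 + 648.24 + 150.78 = 1639.74
ΣP(Q1 2019)Q(Q2 2019) = 35.88×24 + 2.91×292 + 2.67×42 = 861.12 + 849.72 + 112.14 = 1822.98
P = 1639.74 / 1822.98 × 100 = 89.9483
Fisher = √(L × P) = √(90.9020 × 89.9483) = 90.4239

90.42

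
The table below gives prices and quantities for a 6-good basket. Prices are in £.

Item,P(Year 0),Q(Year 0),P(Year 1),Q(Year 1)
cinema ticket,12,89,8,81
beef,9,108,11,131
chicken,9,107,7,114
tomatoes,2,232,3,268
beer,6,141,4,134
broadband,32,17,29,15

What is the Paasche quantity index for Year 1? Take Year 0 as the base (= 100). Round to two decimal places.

105.91

Paasche quantity index uses current-period prices as weights.
ΣP(Year 1)·Q(Year 1) = 8×81 + 11×131 + 7×114 + 3×268 + 4×134 + 29×15 = 648 + 1441 + 798 + 804 + 536 + 435 = 4662
ΣP(Year 1)·Q(Year 0) = 8×89 + 11×108 + 7×107 + 3×232 + 4×141 + 29×17 = 712 + 1188 + 749 + 696 + 564 + 493 = 4402
Index = 4662 / 4402 × 100 = 105.9064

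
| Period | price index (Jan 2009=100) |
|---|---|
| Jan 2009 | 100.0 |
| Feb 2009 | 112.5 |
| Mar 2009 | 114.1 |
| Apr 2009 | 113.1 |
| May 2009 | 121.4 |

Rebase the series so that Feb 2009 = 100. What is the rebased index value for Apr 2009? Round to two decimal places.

100.53

Rebased(Apr 2009) = 113.1 / 112.5 × 100 = 100.5333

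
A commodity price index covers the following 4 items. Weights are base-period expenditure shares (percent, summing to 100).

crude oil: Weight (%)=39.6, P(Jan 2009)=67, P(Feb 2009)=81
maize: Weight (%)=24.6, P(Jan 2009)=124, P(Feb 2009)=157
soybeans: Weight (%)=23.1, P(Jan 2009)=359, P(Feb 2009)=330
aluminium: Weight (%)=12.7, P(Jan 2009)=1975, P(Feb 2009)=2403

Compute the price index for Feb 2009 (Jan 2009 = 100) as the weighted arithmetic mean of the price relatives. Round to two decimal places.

115.71

crude oil: 39.6 × (81/67) = 39.6 × 1.208955 = 47.8746
maize: 24.6 × (157/124) = 24.6 × 1.266129 = 31.1468
soybeans: 23.1 × (330/359) = 23.1 × 0.919220 = 21.2340
aluminium: 12.7 × (2403/1975) = 12.7 × 1.216709 = 15.4522
Index = Σ wᵢ·(p₁ᵢ/p₀ᵢ) = 47.8746 + 31.1468 + 21.2340 + 15.4522 = 115.7076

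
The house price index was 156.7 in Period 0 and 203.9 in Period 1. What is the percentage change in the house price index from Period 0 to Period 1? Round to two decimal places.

30.12%

Change = (203.9 − 156.7) / 156.7 × 100
       = 47.2 / 156.7 × 100 = 30.1213%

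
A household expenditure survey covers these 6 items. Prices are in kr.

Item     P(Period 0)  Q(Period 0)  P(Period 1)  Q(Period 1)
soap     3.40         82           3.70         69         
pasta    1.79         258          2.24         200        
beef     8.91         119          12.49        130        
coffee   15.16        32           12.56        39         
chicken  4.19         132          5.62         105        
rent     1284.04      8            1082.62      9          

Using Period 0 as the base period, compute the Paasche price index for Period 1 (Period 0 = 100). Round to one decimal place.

91.7

Paasche price index uses current-period quantities as weights.
ΣP(Period 1)·Q(Period 1) = 3.70×69 + 2.24×200 + 12.49×130 + 12.56×39 + 5.62×105 + 1082.62×9 = 255.3 + 448 + 1623.7 + 489.84 + 590.1 + 9743.58 = 13150.52
ΣP(Period 0)·Q(Period 1) = 3.40×69 + 1.79×200 + 8.91×130 + 15.16×39 + 4.19×105 + 1284.04×9 = 234.6 + 358 + 1158.3 + 591.24 + 439.95 + 11556.36 = 14338.45
Index = 13150.52 / 14338.45 × 100 = 91.7151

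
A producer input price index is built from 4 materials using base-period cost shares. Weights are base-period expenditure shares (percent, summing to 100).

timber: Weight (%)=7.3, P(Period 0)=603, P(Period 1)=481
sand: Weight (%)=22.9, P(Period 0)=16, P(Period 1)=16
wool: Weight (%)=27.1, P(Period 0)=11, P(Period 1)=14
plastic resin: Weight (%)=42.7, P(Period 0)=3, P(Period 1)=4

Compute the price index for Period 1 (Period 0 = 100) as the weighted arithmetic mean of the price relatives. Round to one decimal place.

timber: 7.3 × (481/603) = 7.3 × 0.797678 = 5.8231
sand: 22.9 × (16/16) = 22.9 × 1.000000 = 22.9000
wool: 27.1 × (14/11) = 27.1 × 1.272727 = 34.4909
plastic resin: 42.7 × (4/3) = 42.7 × 1.333333 = 56.9333
Index = Σ wᵢ·(p₁ᵢ/p₀ᵢ) = 5.8231 + 22.9000 + 34.4909 + 56.9333 = 120.1473

120.1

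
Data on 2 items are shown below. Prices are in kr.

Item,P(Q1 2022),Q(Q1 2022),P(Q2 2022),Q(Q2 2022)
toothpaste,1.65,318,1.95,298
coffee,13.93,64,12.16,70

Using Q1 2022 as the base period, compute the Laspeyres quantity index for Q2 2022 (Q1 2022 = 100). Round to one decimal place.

103.6

Laspeyres quantity index uses base-period prices as weights.
ΣP(Q1 2022)·Q(Q2 2022) = 1.65×298 + 13.93×70 = 491.7 + 975.1 = 1466.8
ΣP(Q1 2022)·Q(Q1 2022) = 1.65×318 + 13.93×64 = 524.7 + 891.52 = 1416.22
Index = 1466.8 / 1416.22 × 100 = 103.5715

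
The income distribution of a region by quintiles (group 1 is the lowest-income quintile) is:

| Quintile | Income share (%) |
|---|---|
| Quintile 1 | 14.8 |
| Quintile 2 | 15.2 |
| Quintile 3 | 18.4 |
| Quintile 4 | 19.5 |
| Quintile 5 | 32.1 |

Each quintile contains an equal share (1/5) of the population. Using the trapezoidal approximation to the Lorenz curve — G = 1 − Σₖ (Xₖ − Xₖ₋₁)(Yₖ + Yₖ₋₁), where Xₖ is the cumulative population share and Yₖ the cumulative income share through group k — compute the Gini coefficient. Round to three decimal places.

0.156

Cumulative income shares Yₖ: 0.1480, 0.3000, 0.4840, 0.6790, 1.0000
Σ (Xₖ−Xₖ₋₁)(Yₖ+Yₖ₋₁) = (1/5)(0.1480+0.0000) + (1/5)(0.3000+0.1480) + (1/5)(0.4840+0.3000) + (1/5)(0.6790+0.4840) + (1/5)(1.0000+0.6790)
  = 0.0296 + 0.0896 + 0.1568 + 0.2326 + 0.3358 = 0.8444
G = 1 − 0.8444 = 0.1556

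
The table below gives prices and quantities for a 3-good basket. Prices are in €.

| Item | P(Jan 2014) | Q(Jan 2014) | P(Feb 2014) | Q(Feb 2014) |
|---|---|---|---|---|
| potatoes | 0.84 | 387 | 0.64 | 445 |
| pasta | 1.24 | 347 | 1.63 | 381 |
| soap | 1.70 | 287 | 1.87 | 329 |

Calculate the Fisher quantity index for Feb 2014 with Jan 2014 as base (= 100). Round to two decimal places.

112.86

Laspeyres component (base-period weights):
ΣP(Jan 2014)Q(Feb 2014) = 0.84×445 + 1.24×381 + 1.70×329 = 373.8 + 472.44 + 559.3 = 1405.54
ΣP(Jan 2014)Q(Jan 2014) = 0.84×387 + 1.24×347 + 1.70×287 = 325.08 + 430.28 + 487.9 = 1243.26
L = 1405.54 / 1243.26 × 100 = 113.0528
Paasche component (current-period weights):
ΣP(Feb 2014)Q(Feb 2014) = 0.64×445 + 1.63×381 + 1.87×329 = 284.8 + 621.03 + 615.23 = 1521.06
ΣP(Feb 2014)Q(Jan 2014) = 0.64×387 + 1.63×347 + 1.87×287 = 247.68 + 565.61 + 536.69 = 1349.98
P = 1521.06 / 1349.98 × 100 = 112.6728
Fisher = √(L × P) = √(113.0528 × 112.6728) = 112.8626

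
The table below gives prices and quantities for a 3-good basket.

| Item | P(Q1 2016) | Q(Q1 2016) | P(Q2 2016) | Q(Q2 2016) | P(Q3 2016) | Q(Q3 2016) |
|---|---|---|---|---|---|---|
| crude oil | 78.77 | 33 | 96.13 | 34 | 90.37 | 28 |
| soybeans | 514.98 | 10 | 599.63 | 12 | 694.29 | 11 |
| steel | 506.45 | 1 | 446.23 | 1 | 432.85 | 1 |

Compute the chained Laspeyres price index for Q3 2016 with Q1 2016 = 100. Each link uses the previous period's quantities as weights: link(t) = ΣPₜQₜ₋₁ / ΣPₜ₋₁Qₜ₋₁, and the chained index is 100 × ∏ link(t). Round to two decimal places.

126.36

Link Q1 2016→Q2 2016:
ΣP(Q2 2016)Q(Q1 2016) = 96.13×33 + 599.63×10 + 446.23×1 = 3172.29 + 5996.3 + 446.23 = 9614.82
ΣP(Q1 2016)Q(Q1 2016) = 78.77×33 + 514.98×10 + 506.45×1 = 2599.41 + 5149.8 + 506.45 = 8255.66
link = 9614.82/8255.66 = 1.164634
Link Q2 2016→Q3 2016:
ΣP(Q3 2016)Q(Q2 2016) = 90.37×34 + 694.29×12 + 432.85×1 = 3072.58 + 8331.48 + 432.85 = 11836.91
ΣP(Q2 2016)Q(Q2 2016) = 96.13×34 + 599.63×12 + 446.23×1 = 3268.42 + 7195.56 + 446.23 = 10910.21
link = 11836.91/10910.21 = 1.084939
Chained index = 100 × 1.164634 × 1.084939 = 126.3556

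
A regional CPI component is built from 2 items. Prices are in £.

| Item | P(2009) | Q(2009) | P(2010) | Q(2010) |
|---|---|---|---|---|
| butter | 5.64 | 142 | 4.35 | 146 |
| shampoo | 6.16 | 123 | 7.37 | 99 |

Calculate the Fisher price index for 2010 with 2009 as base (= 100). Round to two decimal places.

96.50

Laspeyres component (base-period weights):
ΣP(2010)Q(2009) = 4.35×142 + 7.37×123 = 617.7 + 906.51 = 1524.21
ΣP(2009)Q(2009) = 5.64×142 + 6.16×123 = 800.88 + 757.68 = 1558.56
L = 1524.21 / 1558.56 × 100 = 97.7960
Paasche component (current-period weights):
ΣP(2010)Q(2010) = 4.35×146 + 7.37×99 = 635.1 + 729.63 = 1364.73
ΣP(2009)Q(2010) = 5.64×146 + 6.16×99 = 823.44 + 609.84 = 1433.28
P = 1364.73 / 1433.28 × 100 = 95.2173
Fisher = √(L × P) = √(97.7960 × 95.2173) = 96.4980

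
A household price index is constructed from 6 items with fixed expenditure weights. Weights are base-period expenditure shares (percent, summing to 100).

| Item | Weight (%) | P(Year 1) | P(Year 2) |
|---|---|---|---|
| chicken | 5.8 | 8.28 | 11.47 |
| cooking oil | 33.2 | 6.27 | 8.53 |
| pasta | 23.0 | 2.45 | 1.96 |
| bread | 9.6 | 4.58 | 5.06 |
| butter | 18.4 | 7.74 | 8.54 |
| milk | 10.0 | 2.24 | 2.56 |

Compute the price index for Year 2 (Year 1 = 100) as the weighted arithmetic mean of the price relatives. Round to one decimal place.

113.9

chicken: 5.8 × (11.47/8.28) = 5.8 × 1.385266 = 8.0345
cooking oil: 33.2 × (8.53/6.27) = 33.2 × 1.360447 = 45.1668
pasta: 23.0 × (1.96/2.45) = 23.0 × 0.800000 = 18.4000
bread: 9.6 × (5.06/4.58) = 9.6 × 1.104803 = 10.6061
butter: 18.4 × (8.54/7.74) = 18.4 × 1.103359 = 20.3018
milk: 10.0 × (2.56/2.24) = 10.0 × 1.142857 = 11.4286
Index = Σ wᵢ·(p₁ᵢ/p₀ᵢ) = 8.0345 + 45.1668 + 18.4000 + 10.6061 + 20.3018 + 11.4286 = 113.9379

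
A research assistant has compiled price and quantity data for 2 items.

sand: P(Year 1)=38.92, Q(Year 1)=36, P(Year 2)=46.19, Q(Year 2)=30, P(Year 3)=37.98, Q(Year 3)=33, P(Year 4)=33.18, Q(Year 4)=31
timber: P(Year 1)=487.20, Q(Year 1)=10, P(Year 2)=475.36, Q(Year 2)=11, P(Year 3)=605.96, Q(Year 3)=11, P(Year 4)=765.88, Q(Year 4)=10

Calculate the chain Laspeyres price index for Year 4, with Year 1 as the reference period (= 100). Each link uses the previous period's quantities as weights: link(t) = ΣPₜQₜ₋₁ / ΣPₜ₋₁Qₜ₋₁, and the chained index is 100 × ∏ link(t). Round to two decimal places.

Link Year 1→Year 2:
ΣP(Year 2)Q(Year 1) = 46.19×36 + 475.36×10 = 1662.84 + 4753.6 = 6416.44
ΣP(Year 1)Q(Year 1) = 38.92×36 + 487.20×10 = 1401.12 + 4872 = 6273.12
link = 6416.44/6273.12 = 1.022847
Link Year 2→Year 3:
ΣP(Year 3)Q(Year 2) = 37.98×30 + 605.96×11 = 1139.4 + 6665.56 = 7804.96
ΣP(Year 2)Q(Year 2) = 46.19×30 + 475.36×11 = 1385.7 + 5228.96 = 6614.66
link = 7804.96/6614.66 = 1.179949
Link Year 3→Year 4:
ΣP(Year 4)Q(Year 3) = 33.18×33 + 765.88×11 = 1094.94 + 8424.68 = 9519.62
ΣP(Year 3)Q(Year 3) = 37.98×33 + 605.96×11 = 1253.34 + 6665.56 = 7918.9
link = 9519.62/7918.9 = 1.202139
Chained index = 100 × 1.022847 × 1.179949 × 1.202139 = 145.0870

145.09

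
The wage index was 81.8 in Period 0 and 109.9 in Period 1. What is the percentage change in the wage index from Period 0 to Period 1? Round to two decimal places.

34.35%

Change = (109.9 − 81.8) / 81.8 × 100
       = 28.1 / 81.8 × 100 = 34.3521%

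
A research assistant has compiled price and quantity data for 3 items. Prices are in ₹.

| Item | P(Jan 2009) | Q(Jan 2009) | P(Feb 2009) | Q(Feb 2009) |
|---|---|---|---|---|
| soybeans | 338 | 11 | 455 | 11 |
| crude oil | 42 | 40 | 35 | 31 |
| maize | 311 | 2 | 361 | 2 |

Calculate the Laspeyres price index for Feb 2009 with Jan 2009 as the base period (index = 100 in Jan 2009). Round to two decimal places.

118.39

Laspeyres price index uses base-period quantities as weights.
ΣP(Feb 2009)·Q(Jan 2009) = 455×11 + 35×40 + 361×2 = 5005 + 1400 + 722 = 7127
ΣP(Jan 2009)·Q(Jan 2009) = 338×11 + 42×40 + 311×2 = 3718 + 1680 + 622 = 6020
Index = 7127 / 6020 × 100 = 118.3887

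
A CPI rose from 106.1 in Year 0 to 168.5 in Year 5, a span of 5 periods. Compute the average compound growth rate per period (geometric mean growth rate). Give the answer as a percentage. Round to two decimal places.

Growth factor = (168.5/106.1)^(1/5) = (1.588124)^(1/5) = 1.096925
Growth rate = 1.096925 − 1 = 0.096925 = 9.6925%

9.69%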